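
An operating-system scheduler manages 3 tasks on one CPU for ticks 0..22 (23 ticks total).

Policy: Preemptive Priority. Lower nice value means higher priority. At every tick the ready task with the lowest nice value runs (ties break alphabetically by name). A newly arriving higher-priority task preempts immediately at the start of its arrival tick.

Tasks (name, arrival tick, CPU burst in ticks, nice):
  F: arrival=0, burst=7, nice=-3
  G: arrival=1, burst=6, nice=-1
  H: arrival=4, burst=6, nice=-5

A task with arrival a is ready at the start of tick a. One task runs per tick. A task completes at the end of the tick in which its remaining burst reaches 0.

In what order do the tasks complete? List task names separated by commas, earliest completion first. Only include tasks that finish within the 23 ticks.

completion order = H, F, G

t=0: ready={F} → run F
t=1: ready={F,G} → run F
t=2: ready={F,G} → run F
t=3: ready={F,G} → run F
t=4: ready={F,G,H} → run H
t=5: ready={F,G,H} → run H
t=6: ready={F,G,H} → run H
t=7: ready={F,G,H} → run H
t=8: ready={F,G,H} → run H
t=9: ready={F,G,H} → run H
t=10: ready={F,G} → run F
t=11: ready={F,G} → run F
t=12: ready={F,G} → run F
t=13: ready={G} → run G
t=14: ready={G} → run G
t=15: ready={G} → run G
t=16: ready={G} → run G
t=17: ready={G} → run G
t=18: ready={G} → run G
t=19: (idle)
t=20: (idle)
t=21: (idle)
t=22: (idle)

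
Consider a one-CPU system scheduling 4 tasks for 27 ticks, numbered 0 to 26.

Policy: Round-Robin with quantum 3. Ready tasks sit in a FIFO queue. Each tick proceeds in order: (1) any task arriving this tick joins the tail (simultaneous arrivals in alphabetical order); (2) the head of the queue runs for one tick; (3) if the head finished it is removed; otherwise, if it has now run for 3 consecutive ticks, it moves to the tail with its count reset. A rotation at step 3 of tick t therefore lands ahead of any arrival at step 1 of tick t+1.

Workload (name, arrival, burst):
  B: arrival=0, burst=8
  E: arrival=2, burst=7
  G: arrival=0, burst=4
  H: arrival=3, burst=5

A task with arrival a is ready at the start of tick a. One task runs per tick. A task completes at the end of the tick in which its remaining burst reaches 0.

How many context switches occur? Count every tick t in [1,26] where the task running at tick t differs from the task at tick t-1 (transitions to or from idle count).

context switches = 10

t=0: queue=[B,G] q_used=0 → run B
t=1: queue=[B,G] q_used=1 → run B
t=2: queue=[B,G,E] q_used=2 → run B
t=3: queue=[G,E,B,H] q_used=0 → run G
t=4: queue=[G,E,B,H] q_used=1 → run G
t=5: queue=[G,E,B,H] q_used=2 → run G
t=6: queue=[E,B,H,G] q_used=0 → run E
t=7: queue=[E,B,H,G] q_used=1 → run E
t=8: queue=[E,B,H,G] q_used=2 → run E
t=9: queue=[B,H,G,E] q_used=0 → run B
t=10: queue=[B,H,G,E] q_used=1 → run B
t=11: queue=[B,H,G,E] q_used=2 → run B
t=12: queue=[H,G,E,B] q_used=0 → run H
t=13: queue=[H,G,E,B] q_used=1 → run H
t=14: queue=[H,G,E,B] q_used=2 → run H
t=15: queue=[G,E,B,H] q_used=0 → run G
t=16: queue=[E,B,H] q_used=0 → run E
t=17: queue=[E,B,H] q_used=1 → run E
t=18: queue=[E,B,H] q_used=2 → run E
t=19: queue=[B,H,E] q_used=0 → run B
t=20: queue=[B,H,E] q_used=1 → run B
t=21: queue=[H,E] q_used=0 → run H
t=22: queue=[H,E] q_used=1 → run H
t=23: queue=[E] q_used=0 → run E
t=24: (idle)
t=25: (idle)
t=26: (idle)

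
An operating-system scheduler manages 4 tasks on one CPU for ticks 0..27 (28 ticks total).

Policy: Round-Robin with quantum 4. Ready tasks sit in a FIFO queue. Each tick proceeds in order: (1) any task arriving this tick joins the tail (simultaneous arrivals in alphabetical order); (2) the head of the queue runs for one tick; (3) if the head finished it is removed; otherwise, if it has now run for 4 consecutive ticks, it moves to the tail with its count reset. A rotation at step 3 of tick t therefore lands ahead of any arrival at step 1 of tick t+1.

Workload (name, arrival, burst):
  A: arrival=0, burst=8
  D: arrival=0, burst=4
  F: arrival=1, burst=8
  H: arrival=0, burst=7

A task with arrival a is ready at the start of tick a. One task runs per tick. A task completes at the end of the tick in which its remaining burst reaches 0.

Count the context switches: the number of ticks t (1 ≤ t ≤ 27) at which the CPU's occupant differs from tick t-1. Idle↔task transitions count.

t=0: queue=[A,D,H] q_used=0 → run A
t=1: queue=[A,D,H,F] q_used=1 → run A
t=2: queue=[A,D,H,F] q_used=2 → run A
t=3: queue=[A,D,H,F] q_used=3 → run A
t=4: queue=[D,H,F,A] q_used=0 → run D
t=5: queue=[D,H,F,A] q_used=1 → run D
t=6: queue=[D,H,F,A] q_used=2 → run D
t=7: queue=[D,H,F,A] q_used=3 → run D
t=8: queue=[H,F,A] q_used=0 → run H
t=9: queue=[H,F,A] q_used=1 → run H
t=10: queue=[H,F,A] q_used=2 → run H
t=11: queue=[H,F,A] q_used=3 → run H
t=12: queue=[F,A,H] q_used=0 → run F
t=13: queue=[F,A,H] q_used=1 → run F
t=14: queue=[F,A,H] q_used=2 → run F
t=15: queue=[F,A,H] q_used=3 → run F
t=16: queue=[A,H,F] q_used=0 → run A
t=17: queue=[A,H,F] q_used=1 → run A
t=18: queue=[A,H,F] q_used=2 → run A
t=19: queue=[A,H,F] q_used=3 → run A
t=20: queue=[H,F] q_used=0 → run H
t=21: queue=[H,F] q_used=1 → run H
t=22: queue=[H,F] q_used=2 → run H
t=23: queue=[F] q_used=0 → run F
t=24: queue=[F] q_used=1 → run F
t=25: queue=[F] q_used=2 → run F
t=26: queue=[F] q_used=3 → run F
t=27: (idle)

context switches = 7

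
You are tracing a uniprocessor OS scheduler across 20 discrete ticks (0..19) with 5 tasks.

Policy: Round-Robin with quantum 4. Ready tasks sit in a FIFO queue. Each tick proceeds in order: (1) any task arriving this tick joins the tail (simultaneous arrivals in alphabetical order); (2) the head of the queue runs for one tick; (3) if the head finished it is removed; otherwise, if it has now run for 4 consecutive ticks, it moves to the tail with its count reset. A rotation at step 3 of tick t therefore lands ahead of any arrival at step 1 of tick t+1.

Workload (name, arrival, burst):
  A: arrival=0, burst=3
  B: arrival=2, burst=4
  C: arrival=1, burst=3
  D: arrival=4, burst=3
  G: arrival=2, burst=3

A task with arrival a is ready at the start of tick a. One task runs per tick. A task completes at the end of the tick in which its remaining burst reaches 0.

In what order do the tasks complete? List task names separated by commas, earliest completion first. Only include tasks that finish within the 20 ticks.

completion order = A, C, B, G, D

t=0: queue=[A] q_used=0 → run A
t=1: queue=[A,C] q_used=1 → run A
t=2: queue=[A,C,B,G] q_used=2 → run A
t=3: queue=[C,B,G] q_used=0 → run C
t=4: queue=[C,B,G,D] q_used=1 → run C
t=5: queue=[C,B,G,D] q_used=2 → run C
t=6: queue=[B,G,D] q_used=0 → run B
t=7: queue=[B,G,D] q_used=1 → run B
t=8: queue=[B,G,D] q_used=2 → run B
t=9: queue=[B,G,D] q_used=3 → run B
t=10: queue=[G,D] q_used=0 → run G
t=11: queue=[G,D] q_used=1 → run G
t=12: queue=[G,D] q_used=2 → run G
t=13: queue=[D] q_used=0 → run D
t=14: queue=[D] q_used=1 → run D
t=15: queue=[D] q_used=2 → run D
t=16: (idle)
t=17: (idle)
t=18: (idle)
t=19: (idle)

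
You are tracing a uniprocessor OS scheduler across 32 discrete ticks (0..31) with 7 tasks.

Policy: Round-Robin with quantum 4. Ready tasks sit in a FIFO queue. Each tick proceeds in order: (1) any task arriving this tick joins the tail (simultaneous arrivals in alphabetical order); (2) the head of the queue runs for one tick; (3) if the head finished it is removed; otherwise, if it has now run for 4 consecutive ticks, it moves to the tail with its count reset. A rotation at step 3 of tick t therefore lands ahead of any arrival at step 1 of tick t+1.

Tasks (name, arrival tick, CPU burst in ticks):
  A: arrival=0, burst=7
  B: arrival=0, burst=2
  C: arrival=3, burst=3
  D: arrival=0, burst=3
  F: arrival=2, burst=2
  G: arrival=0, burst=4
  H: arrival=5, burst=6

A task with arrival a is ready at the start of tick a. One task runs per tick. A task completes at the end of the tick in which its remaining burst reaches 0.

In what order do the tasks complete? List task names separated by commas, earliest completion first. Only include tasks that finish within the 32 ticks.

completion order = B, D, G, F, C, A, H

t=0: queue=[A,B,D,G] q_used=0 → run A
t=1: queue=[A,B,D,G] q_used=1 → run A
t=2: queue=[A,B,D,G,F] q_used=2 → run A
t=3: queue=[A,B,D,G,F,C] q_used=3 → run A
t=4: queue=[B,D,G,F,C,A] q_used=0 → run B
t=5: queue=[B,D,G,F,C,A,H] q_used=1 → run B
t=6: queue=[D,G,F,C,A,H] q_used=0 → run D
t=7: queue=[D,G,F,C,A,H] q_used=1 → run D
t=8: queue=[D,G,F,C,A,H] q_used=2 → run D
t=9: queue=[G,F,C,A,H] q_used=0 → run G
t=10: queue=[G,F,C,A,H] q_used=1 → run G
t=11: queue=[G,F,C,A,H] q_used=2 → run G
t=12: queue=[G,F,C,A,H] q_used=3 → run G
t=13: queue=[F,C,A,H] q_used=0 → run F
t=14: queue=[F,C,A,H] q_used=1 → run F
t=15: queue=[C,A,H] q_used=0 → run C
t=16: queue=[C,A,H] q_used=1 → run C
t=17: queue=[C,A,H] q_used=2 → run C
t=18: queue=[A,H] q_used=0 → run A
t=19: queue=[A,H] q_used=1 → run A
t=20: queue=[A,H] q_used=2 → run A
t=21: queue=[H] q_used=0 → run H
t=22: queue=[H] q_used=1 → run H
t=23: queue=[H] q_used=2 → run H
t=24: queue=[H] q_used=3 → run H
t=25: queue=[H] q_used=0 → run H
t=26: queue=[H] q_used=1 → run H
t=27: (idle)
t=28: (idle)
t=29: (idle)
t=30: (idle)
t=31: (idle)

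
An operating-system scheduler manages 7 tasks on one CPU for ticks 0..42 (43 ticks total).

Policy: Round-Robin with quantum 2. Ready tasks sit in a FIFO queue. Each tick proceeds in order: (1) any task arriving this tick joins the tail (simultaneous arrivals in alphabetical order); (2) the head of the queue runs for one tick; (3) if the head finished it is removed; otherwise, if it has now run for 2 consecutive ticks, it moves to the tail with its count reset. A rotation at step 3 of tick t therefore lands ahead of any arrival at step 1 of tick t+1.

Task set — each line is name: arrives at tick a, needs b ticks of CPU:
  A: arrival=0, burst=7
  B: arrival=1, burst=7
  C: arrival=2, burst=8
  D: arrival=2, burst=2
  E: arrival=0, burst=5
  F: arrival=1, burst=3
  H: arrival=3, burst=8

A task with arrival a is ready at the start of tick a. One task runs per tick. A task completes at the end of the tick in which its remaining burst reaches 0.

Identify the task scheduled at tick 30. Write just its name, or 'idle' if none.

t=0: queue=[A,E] q_used=0 → run A
t=1: queue=[A,E,B,F] q_used=1 → run A
t=2: queue=[E,B,F,A,C,D] q_used=0 → run E
t=3: queue=[E,B,F,A,C,D,H] q_used=1 → run E
t=4: queue=[B,F,A,C,D,H,E] q_used=0 → run B
t=5: queue=[B,F,A,C,D,H,E] q_used=1 → run B
t=6: queue=[F,A,C,D,H,E,B] q_used=0 → run F
t=7: queue=[F,A,C,D,H,E,B] q_used=1 → run F
t=8: queue=[A,C,D,H,E,B,F] q_used=0 → run A
t=9: queue=[A,C,D,H,E,B,F] q_used=1 → run A
t=10: queue=[C,D,H,E,B,F,A] q_used=0 → run C
t=11: queue=[C,D,H,E,B,F,A] q_used=1 → run C
t=12: queue=[D,H,E,B,F,A,C] q_used=0 → run D
t=13: queue=[D,H,E,B,F,A,C] q_used=1 → run D
t=14: queue=[H,E,B,F,A,C] q_used=0 → run H
t=15: queue=[H,E,B,F,A,C] q_used=1 → run H
t=16: queue=[E,B,F,A,C,H] q_used=0 → run E
t=17: queue=[E,B,F,A,C,H] q_used=1 → run E
t=18: queue=[B,F,A,C,H,E] q_used=0 → run B
t=19: queue=[B,F,A,C,H,E] q_used=1 → run B
t=20: queue=[F,A,C,H,E,B] q_used=0 → run F
t=21: queue=[A,C,H,E,B] q_used=0 → run A
t=22: queue=[A,C,H,E,B] q_used=1 → run A
t=23: queue=[C,H,E,B,A] q_used=0 → run C
t=24: queue=[C,H,E,B,A] q_used=1 → run C
t=25: queue=[H,E,B,A,C] q_used=0 → run H
t=26: queue=[H,E,B,A,C] q_used=1 → run H
t=27: queue=[E,B,A,C,H] q_used=0 → run E
t=28: queue=[B,A,C,H] q_used=0 → run B
t=29: queue=[B,A,C,H] q_used=1 → run B
t=30: queue=[A,C,H,B] q_used=0 → run A
t=31: queue=[C,H,B] q_used=0 → run C
t=32: queue=[C,H,B] q_used=1 → run C
t=33: queue=[H,B,C] q_used=0 → run H
t=34: queue=[H,B,C] q_used=1 → run H
t=35: queue=[B,C,H] q_used=0 → run B
t=36: queue=[C,H] q_used=0 → run C
t=37: queue=[C,H] q_used=1 → run C
t=38: queue=[H] q_used=0 → run H
t=39: queue=[H] q_used=1 → run H
t=40: (idle)
t=41: (idle)
t=42: (idle)

running at tick 30 = A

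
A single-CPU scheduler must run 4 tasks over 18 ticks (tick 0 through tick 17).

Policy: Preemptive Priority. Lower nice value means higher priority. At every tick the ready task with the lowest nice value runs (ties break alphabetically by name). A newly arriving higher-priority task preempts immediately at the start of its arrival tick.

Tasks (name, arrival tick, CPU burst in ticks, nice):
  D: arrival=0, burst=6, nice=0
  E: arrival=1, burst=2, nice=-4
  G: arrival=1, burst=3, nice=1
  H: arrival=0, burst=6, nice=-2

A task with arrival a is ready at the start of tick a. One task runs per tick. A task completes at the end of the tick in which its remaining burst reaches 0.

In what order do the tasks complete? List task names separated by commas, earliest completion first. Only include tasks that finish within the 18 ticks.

t=0: ready={D,H} → run H
t=1: ready={D,E,G,H} → run E
t=2: ready={D,E,G,H} → run E
t=3: ready={D,G,H} → run H
t=4: ready={D,G,H} → run H
t=5: ready={D,G,H} → run H
t=6: ready={D,G,H} → run H
t=7: ready={D,G,H} → run H
t=8: ready={D,G} → run D
t=9: ready={D,G} → run D
t=10: ready={D,G} → run D
t=11: ready={D,G} → run D
t=12: ready={D,G} → run D
t=13: ready={D,G} → run D
t=14: ready={G} → run G
t=15: ready={G} → run G
t=16: ready={G} → run G
t=17: (idle)

completion order = E, H, D, G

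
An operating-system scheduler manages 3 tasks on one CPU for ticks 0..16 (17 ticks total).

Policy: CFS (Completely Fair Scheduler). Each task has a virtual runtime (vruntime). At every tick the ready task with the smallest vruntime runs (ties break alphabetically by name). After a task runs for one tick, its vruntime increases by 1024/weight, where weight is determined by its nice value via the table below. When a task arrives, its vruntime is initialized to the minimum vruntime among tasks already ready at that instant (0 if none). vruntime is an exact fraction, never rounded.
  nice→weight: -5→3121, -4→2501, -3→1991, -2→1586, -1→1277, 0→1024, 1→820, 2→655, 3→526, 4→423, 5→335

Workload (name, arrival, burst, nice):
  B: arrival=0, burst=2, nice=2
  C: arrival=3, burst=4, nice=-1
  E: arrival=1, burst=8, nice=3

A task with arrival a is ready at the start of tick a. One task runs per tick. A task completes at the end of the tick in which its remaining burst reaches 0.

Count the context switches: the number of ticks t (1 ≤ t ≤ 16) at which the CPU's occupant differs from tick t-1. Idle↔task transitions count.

t=0: vr[B=0] → run B
t=1: vr[B=1024/655 E=1024/655] → run B
t=2: vr[E=1024/655] → run E
t=3: vr[C=604672/172265 E=604672/172265] → run C
t=4: vr[C=948565504/219982405 E=604672/172265] → run E
t=5: vr[C=948565504/219982405 E=940032/172265] → run C
t=6: vr[C=1124964864/219982405 E=940032/172265] → run C
t=7: vr[C=1301364224/219982405 E=940032/172265] → run E
t=8: vr[C=1301364224/219982405 E=1275392/172265] → run C
t=9: vr[E=1275392/172265] → run E
t=10: vr[E=1610752/172265] → run E
t=11: vr[E=1946112/172265] → run E
t=12: vr[E=2281472/172265] → run E
t=13: vr[E=2616832/172265] → run E
t=14: (idle)
t=15: (idle)
t=16: (idle)

context switches = 8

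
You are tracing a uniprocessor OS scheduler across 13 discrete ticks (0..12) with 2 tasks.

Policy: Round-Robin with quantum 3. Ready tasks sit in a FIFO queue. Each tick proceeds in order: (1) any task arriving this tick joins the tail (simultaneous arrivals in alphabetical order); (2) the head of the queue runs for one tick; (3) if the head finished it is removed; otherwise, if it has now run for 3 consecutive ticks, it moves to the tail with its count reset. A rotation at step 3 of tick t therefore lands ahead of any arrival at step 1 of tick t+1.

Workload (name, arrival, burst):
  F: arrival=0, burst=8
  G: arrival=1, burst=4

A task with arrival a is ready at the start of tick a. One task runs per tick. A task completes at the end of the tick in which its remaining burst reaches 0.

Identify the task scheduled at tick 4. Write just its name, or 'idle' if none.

running at tick 4 = G

t=0: queue=[F] q_used=0 → run F
t=1: queue=[F,G] q_used=1 → run F
t=2: queue=[F,G] q_used=2 → run F
t=3: queue=[G,F] q_used=0 → run G
t=4: queue=[G,F] q_used=1 → run G
t=5: queue=[G,F] q_used=2 → run G
t=6: queue=[F,G] q_used=0 → run F
t=7: queue=[F,G] q_used=1 → run F
t=8: queue=[F,G] q_used=2 → run F
t=9: queue=[G,F] q_used=0 → run G
t=10: queue=[F] q_used=0 → run F
t=11: queue=[F] q_used=1 → run F
t=12: (idle)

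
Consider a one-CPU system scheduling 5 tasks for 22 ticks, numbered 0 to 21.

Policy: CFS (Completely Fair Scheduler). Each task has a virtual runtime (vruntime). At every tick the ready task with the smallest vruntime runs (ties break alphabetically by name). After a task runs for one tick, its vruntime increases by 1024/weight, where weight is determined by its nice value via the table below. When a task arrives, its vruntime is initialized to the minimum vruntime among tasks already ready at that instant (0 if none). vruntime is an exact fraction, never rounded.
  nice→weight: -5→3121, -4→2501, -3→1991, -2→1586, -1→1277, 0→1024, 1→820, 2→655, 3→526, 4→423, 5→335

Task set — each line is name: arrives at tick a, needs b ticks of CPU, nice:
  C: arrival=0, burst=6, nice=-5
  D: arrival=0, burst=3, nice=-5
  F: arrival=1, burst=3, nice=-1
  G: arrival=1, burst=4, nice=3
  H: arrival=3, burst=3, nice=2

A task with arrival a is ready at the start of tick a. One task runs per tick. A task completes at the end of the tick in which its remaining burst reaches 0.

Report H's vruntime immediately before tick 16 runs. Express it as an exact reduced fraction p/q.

vruntime(H, start of tick 16) = 2048/655

t=0: vr[C=0 D=0] → run C
t=1: vr[C=1024/3121 D=0 F=0 G=0] → run D
t=2: vr[C=1024/3121 D=1024/3121 F=0 G=0] → run F
t=3: vr[C=1024/3121 D=1024/3121 F=1024/1277 G=0 H=0] → run G
t=4: vr[C=1024/3121 D=1024/3121 F=1024/1277 G=512/263 H=0] → run H
t=5: vr[C=1024/3121 D=1024/3121 F=1024/1277 G=512/263 H=1024/655] → run C
t=6: vr[C=2048/3121 D=1024/3121 F=1024/1277 G=512/263 H=1024/655] → run D
t=7: vr[C=2048/3121 D=2048/3121 F=1024/1277 G=512/263 H=1024/655] → run C
t=8: vr[C=3072/3121 D=2048/3121 F=1024/1277 G=512/263 H=1024/655] → run D
t=9: vr[C=3072/3121 F=1024/1277 G=512/263 H=1024/655] → run F
t=10: vr[C=3072/3121 F=2048/1277 G=512/263 H=1024/655] → run C
t=11: vr[C=4096/3121 F=2048/1277 G=512/263 H=1024/655] → run C
t=12: vr[C=5120/3121 F=2048/1277 G=512/263 H=1024/655] → run H
t=13: vr[C=5120/3121 F=2048/1277 G=512/263 H=2048/655] → run F
t=14: vr[C=5120/3121 G=512/263 H=2048/655] → run C
t=15: vr[G=512/263 H=2048/655] → run G
t=16: vr[G=1024/263 H=2048/655] → run H
t=17: vr[G=1024/263] → run G
t=18: vr[G=1536/263] → run G
t=19: (idle)
t=20: (idle)
t=21: (idle)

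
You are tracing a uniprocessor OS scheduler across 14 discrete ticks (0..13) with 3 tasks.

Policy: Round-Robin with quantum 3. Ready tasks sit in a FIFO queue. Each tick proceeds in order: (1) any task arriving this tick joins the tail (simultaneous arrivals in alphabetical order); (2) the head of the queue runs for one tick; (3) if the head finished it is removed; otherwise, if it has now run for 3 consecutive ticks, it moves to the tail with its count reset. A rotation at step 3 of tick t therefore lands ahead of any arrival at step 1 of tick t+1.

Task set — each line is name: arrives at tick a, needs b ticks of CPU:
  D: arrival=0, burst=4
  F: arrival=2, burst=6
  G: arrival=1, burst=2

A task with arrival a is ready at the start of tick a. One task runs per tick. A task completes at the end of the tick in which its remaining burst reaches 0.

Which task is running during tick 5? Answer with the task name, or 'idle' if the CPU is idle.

running at tick 5 = F

t=0: queue=[D] q_used=0 → run D
t=1: queue=[D,G] q_used=1 → run D
t=2: queue=[D,G,F] q_used=2 → run D
t=3: queue=[G,F,D] q_used=0 → run G
t=4: queue=[G,F,D] q_used=1 → run G
t=5: queue=[F,D] q_used=0 → run F
t=6: queue=[F,D] q_used=1 → run F
t=7: queue=[F,D] q_used=2 → run F
t=8: queue=[D,F] q_used=0 → run D
t=9: queue=[F] q_used=0 → run F
t=10: queue=[F] q_used=1 → run F
t=11: queue=[F] q_used=2 → run F
t=12: (idle)
t=13: (idle)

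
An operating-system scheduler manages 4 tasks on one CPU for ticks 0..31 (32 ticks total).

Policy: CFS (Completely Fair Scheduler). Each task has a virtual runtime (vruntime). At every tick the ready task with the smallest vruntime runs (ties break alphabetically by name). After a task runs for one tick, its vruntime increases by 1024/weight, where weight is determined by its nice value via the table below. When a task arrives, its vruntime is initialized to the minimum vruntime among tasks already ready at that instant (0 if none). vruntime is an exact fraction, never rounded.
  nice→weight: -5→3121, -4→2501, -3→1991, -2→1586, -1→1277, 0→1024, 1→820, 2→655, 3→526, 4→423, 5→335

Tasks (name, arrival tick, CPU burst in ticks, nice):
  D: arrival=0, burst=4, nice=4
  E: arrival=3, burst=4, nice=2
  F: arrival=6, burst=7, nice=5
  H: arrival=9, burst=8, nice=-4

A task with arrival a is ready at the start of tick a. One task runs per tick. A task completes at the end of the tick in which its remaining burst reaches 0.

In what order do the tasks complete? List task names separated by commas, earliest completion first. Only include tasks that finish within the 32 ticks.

completion order = D, E, H, F

t=0: vr[D=0] → run D
t=1: vr[D=1024/423] → run D
t=2: vr[D=2048/423] → run D
t=3: vr[D=1024/141 E=1024/141] → run D
t=4: vr[E=1024/141] → run E
t=5: vr[E=815104/92355] → run E
t=6: vr[E=959488/92355 F=959488/92355] → run E
t=7: vr[E=1103872/92355 F=959488/92355] → run F
t=8: vr[E=1103872/92355 F=16640000/1237557] → run E
t=9: vr[F=16640000/1237557 H=16640000/1237557] → run F
t=10: vr[F=102114304/6187785 H=16640000/1237557] → run H
t=11: vr[F=102114304/6187785 H=42883898368/3095130057] → run H
t=12: vr[F=102114304/6187785 H=44151156736/3095130057] → run H
t=13: vr[F=102114304/6187785 H=45418415104/3095130057] → run H
t=14: vr[F=102114304/6187785 H=46685673472/3095130057] → run H
t=15: vr[F=102114304/6187785 H=47952931840/3095130057] → run H
t=16: vr[F=102114304/6187785 H=49220190208/3095130057] → run H
t=17: vr[F=102114304/6187785 H=50487448576/3095130057] → run H
t=18: vr[F=102114304/6187785] → run F
t=19: vr[F=121028608/6187785] → run F
t=20: vr[F=139942912/6187785] → run F
t=21: vr[F=158857216/6187785] → run F
t=22: vr[F=35554304/1237557] → run F
t=23: (idle)
t=24: (idle)
t=25: (idle)
t=26: (idle)
t=27: (idle)
t=28: (idle)
t=29: (idle)
t=30: (idle)
t=31: (idle)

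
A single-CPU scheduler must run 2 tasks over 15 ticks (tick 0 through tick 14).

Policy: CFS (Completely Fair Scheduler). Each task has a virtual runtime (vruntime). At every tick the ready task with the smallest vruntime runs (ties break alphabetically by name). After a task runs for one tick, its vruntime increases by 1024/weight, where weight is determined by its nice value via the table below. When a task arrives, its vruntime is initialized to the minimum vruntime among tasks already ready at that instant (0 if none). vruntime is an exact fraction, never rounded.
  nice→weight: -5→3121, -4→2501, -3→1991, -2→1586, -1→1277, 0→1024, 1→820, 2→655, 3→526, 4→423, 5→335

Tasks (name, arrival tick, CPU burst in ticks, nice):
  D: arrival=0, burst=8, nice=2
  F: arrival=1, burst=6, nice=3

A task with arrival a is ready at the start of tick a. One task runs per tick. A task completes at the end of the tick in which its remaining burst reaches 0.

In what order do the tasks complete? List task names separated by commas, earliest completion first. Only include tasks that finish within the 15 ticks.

completion order = D, F

t=0: vr[D=0] → run D
t=1: vr[D=1024/655 F=1024/655] → run D
t=2: vr[D=2048/655 F=1024/655] → run F
t=3: vr[D=2048/655 F=604672/172265] → run D
t=4: vr[D=3072/655 F=604672/172265] → run F
t=5: vr[D=3072/655 F=940032/172265] → run D
t=6: vr[D=4096/655 F=940032/172265] → run F
t=7: vr[D=4096/655 F=1275392/172265] → run D
t=8: vr[D=1024/131 F=1275392/172265] → run F
t=9: vr[D=1024/131 F=1610752/172265] → run D
t=10: vr[D=6144/655 F=1610752/172265] → run F
t=11: vr[D=6144/655 F=1946112/172265] → run D
t=12: vr[D=7168/655 F=1946112/172265] → run D
t=13: vr[F=1946112/172265] → run F
t=14: (idle)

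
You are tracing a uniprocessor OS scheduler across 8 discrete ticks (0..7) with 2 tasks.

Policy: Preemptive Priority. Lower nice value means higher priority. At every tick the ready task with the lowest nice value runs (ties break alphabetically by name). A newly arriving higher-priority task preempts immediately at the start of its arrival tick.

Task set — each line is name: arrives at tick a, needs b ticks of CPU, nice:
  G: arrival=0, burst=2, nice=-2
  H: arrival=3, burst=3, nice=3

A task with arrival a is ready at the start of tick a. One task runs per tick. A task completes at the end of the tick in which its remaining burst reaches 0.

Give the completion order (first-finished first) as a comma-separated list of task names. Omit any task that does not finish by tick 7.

t=0: ready={G} → run G
t=1: ready={G} → run G
t=2: (idle)
t=3: ready={H} → run H
t=4: ready={H} → run H
t=5: ready={H} → run H
t=6: (idle)
t=7: (idle)

completion order = G, H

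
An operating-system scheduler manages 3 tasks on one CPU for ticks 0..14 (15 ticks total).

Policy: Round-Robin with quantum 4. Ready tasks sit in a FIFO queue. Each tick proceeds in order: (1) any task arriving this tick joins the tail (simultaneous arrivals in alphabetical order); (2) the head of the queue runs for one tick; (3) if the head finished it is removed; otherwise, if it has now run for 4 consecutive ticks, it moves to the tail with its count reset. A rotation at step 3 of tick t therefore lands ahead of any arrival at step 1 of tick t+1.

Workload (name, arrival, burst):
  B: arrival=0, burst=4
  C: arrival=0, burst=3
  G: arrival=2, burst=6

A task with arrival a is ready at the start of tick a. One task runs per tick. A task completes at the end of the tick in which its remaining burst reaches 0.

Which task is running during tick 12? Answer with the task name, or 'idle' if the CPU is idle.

t=0: queue=[B,C] q_used=0 → run B
t=1: queue=[B,C] q_used=1 → run B
t=2: queue=[B,C,G] q_used=2 → run B
t=3: queue=[B,C,G] q_used=3 → run B
t=4: queue=[C,G] q_used=0 → run C
t=5: queue=[C,G] q_used=1 → run C
t=6: queue=[C,G] q_used=2 → run C
t=7: queue=[G] q_used=0 → run G
t=8: queue=[G] q_used=1 → run G
t=9: queue=[G] q_used=2 → run G
t=10: queue=[G] q_used=3 → run G
t=11: queue=[G] q_used=0 → run G
t=12: queue=[G] q_used=1 → run G
t=13: (idle)
t=14: (idle)

running at tick 12 = G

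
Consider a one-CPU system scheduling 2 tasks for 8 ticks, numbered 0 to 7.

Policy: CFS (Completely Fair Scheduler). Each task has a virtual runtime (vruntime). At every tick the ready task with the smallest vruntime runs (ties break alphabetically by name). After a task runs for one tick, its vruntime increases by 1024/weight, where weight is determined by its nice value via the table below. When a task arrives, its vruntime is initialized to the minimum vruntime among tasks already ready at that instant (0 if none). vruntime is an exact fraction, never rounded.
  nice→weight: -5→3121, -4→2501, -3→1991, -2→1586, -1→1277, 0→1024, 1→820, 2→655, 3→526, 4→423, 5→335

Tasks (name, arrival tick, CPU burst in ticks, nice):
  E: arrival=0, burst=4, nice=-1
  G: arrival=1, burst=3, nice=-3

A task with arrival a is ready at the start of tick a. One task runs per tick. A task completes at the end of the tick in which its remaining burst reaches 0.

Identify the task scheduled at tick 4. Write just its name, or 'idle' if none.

running at tick 4 = E

t=0: vr[E=0] → run E
t=1: vr[E=1024/1277 G=1024/1277] → run E
t=2: vr[E=2048/1277 G=1024/1277] → run G
t=3: vr[E=2048/1277 G=3346432/2542507] → run G
t=4: vr[E=2048/1277 G=4654080/2542507] → run E
t=5: vr[E=3072/1277 G=4654080/2542507] → run G
t=6: vr[E=3072/1277] → run E
t=7: (idle)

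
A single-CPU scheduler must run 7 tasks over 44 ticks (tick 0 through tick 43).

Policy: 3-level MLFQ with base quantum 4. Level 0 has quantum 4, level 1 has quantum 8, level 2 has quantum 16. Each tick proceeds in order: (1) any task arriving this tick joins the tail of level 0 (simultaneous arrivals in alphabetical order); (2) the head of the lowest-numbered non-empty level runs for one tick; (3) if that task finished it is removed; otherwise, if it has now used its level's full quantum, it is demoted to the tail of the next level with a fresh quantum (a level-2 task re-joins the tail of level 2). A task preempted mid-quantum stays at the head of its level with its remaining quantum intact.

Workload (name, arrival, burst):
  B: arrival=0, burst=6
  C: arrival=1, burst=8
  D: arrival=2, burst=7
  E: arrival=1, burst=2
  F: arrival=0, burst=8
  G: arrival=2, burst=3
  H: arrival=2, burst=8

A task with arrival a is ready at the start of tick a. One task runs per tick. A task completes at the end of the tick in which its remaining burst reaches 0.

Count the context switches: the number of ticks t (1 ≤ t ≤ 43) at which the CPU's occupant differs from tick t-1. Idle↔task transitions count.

context switches = 12

t=0: L0/L1/L2 = BF/-/- → run B
t=1: L0/L1/L2 = BFCE/-/- → run B
t=2: L0/L1/L2 = BFCEDGH/-/- → run B
t=3: L0/L1/L2 = BFCEDGH/-/- → run B
t=4: L0/L1/L2 = FCEDGH/B/- → run F
t=5: L0/L1/L2 = FCEDGH/B/- → run F
t=6: L0/L1/L2 = FCEDGH/B/- → run F
t=7: L0/L1/L2 = FCEDGH/B/- → run F
t=8: L0/L1/L2 = CEDGH/BF/- → run C
t=9: L0/L1/L2 = CEDGH/BF/- → run C
t=10: L0/L1/L2 = CEDGH/BF/- → run C
t=11: L0/L1/L2 = CEDGH/BF/- → run C
t=12: L0/L1/L2 = EDGH/BFC/- → run E
t=13: L0/L1/L2 = EDGH/BFC/- → run E
t=14: L0/L1/L2 = DGH/BFC/- → run D
t=15: L0/L1/L2 = DGH/BFC/- → run D
t=16: L0/L1/L2 = DGH/BFC/- → run D
t=17: L0/L1/L2 = DGH/BFC/- → run D
t=18: L0/L1/L2 = GH/BFCD/- → run G
t=19: L0/L1/L2 = GH/BFCD/- → run G
t=20: L0/L1/L2 = GH/BFCD/- → run G
t=21: L0/L1/L2 = H/BFCD/- → run H
t=22: L0/L1/L2 = H/BFCD/- → run H
t=23: L0/L1/L2 = H/BFCD/- → run H
t=24: L0/L1/L2 = H/BFCD/- → run H
t=25: L0/L1/L2 = -/BFCDH/- → run B
t=26: L0/L1/L2 = -/BFCDH/- → run B
t=27: L0/L1/L2 = -/FCDH/- → run F
t=28: L0/L1/L2 = -/FCDH/- → run F
t=29: L0/L1/L2 = -/FCDH/- → run F
t=30: L0/L1/L2 = -/FCDH/- → run F
t=31: L0/L1/L2 = -/CDH/- → run C
t=32: L0/L1/L2 = -/CDH/- → run C
t=33: L0/L1/L2 = -/CDH/- → run C
t=34: L0/L1/L2 = -/CDH/- → run C
t=35: L0/L1/L2 = -/DH/- → run D
t=36: L0/L1/L2 = -/DH/- → run D
t=37: L0/L1/L2 = -/DH/- → run D
t=38: L0/L1/L2 = -/H/- → run H
t=39: L0/L1/L2 = -/H/- → run H
t=40: L0/L1/L2 = -/H/- → run H
t=41: L0/L1/L2 = -/H/- → run H
t=42: (idle)
t=43: (idle)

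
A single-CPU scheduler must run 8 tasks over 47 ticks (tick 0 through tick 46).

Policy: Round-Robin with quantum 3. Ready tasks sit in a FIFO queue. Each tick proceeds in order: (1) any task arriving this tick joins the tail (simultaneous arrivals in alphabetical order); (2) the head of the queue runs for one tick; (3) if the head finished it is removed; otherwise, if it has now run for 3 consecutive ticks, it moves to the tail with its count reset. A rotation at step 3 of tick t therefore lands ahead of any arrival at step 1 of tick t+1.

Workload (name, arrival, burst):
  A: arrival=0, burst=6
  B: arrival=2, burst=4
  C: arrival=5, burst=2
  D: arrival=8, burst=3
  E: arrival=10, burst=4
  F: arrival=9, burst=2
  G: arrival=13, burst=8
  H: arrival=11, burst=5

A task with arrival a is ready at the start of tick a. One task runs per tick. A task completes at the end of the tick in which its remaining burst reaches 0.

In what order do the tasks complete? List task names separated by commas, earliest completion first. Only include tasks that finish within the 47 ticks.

completion order = A, C, B, D, F, E, H, G

t=0: queue=[A] q_used=0 → run A
t=1: queue=[A] q_used=1 → run A
t=2: queue=[A,B] q_used=2 → run A
t=3: queue=[B,A] q_used=0 → run B
t=4: queue=[B,A] q_used=1 → run B
t=5: queue=[B,A,C] q_used=2 → run B
t=6: queue=[A,C,B] q_used=0 → run A
t=7: queue=[A,C,B] q_used=1 → run A
t=8: queue=[A,C,B,D] q_used=2 → run A
t=9: queue=[C,B,D,F] q_used=0 → run C
t=10: queue=[C,B,D,F,E] q_used=1 → run C
t=11: queue=[B,D,F,E,H] q_used=0 → run B
t=12: queue=[D,F,E,H] q_used=0 → run D
t=13: queue=[D,F,E,H,G] q_used=1 → run D
t=14: queue=[D,F,E,H,G] q_used=2 → run D
t=15: queue=[F,E,H,G] q_used=0 → run F
t=16: queue=[F,E,H,G] q_used=1 → run F
t=17: queue=[E,H,G] q_used=0 → run E
t=18: queue=[E,H,G] q_used=1 → run E
t=19: queue=[E,H,G] q_used=2 → run E
t=20: queue=[H,G,E] q_used=0 → run H
t=21: queue=[H,G,E] q_used=1 → run H
t=22: queue=[H,G,E] q_used=2 → run H
t=23: queue=[G,E,H] q_used=0 → run G
t=24: queue=[G,E,H] q_used=1 → run G
t=25: queue=[G,E,H] q_used=2 → run G
t=26: queue=[E,H,G] q_used=0 → run E
t=27: queue=[H,G] q_used=0 → run H
t=28: queue=[H,G] q_used=1 → run H
t=29: queue=[G] q_used=0 → run G
t=30: queue=[G] q_used=1 → run G
t=31: queue=[G] q_used=2 → run G
t=32: queue=[G] q_used=0 → run G
t=33: queue=[G] q_used=1 → run G
t=34: (idle)
t=35: (idle)
t=36: (idle)
t=37: (idle)
t=38: (idle)
t=39: (idle)
t=40: (idle)
t=41: (idle)
t=42: (idle)
t=43: (idle)
t=44: (idle)
t=45: (idle)
t=46: (idle)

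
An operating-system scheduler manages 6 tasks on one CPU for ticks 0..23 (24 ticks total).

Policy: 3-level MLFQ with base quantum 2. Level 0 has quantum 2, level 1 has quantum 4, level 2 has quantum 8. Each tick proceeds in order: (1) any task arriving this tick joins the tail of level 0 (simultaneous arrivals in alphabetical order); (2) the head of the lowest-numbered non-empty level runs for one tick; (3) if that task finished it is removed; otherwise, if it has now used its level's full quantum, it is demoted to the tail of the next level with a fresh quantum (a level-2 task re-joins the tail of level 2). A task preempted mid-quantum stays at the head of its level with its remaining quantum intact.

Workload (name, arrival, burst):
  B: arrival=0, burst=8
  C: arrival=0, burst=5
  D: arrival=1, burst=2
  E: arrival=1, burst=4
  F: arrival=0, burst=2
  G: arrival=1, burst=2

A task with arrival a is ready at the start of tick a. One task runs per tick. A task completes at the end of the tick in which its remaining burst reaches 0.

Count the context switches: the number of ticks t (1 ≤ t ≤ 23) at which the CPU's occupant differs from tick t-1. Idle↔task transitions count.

t=0: L0/L1/L2 = BCF/-/- → run B
t=1: L0/L1/L2 = BCFDEG/-/- → run B
t=2: L0/L1/L2 = CFDEG/B/- → run C
t=3: L0/L1/L2 = CFDEG/B/- → run C
t=4: L0/L1/L2 = FDEG/BC/- → run F
t=5: L0/L1/L2 = FDEG/BC/- → run F
t=6: L0/L1/L2 = DEG/BC/- → run D
t=7: L0/L1/L2 = DEG/BC/- → run D
t=8: L0/L1/L2 = EG/BC/- → run E
t=9: L0/L1/L2 = EG/BC/- → run E
t=10: L0/L1/L2 = G/BCE/- → run G
t=11: L0/L1/L2 = G/BCE/- → run G
t=12: L0/L1/L2 = -/BCE/- → run B
t=13: L0/L1/L2 = -/BCE/- → run B
t=14: L0/L1/L2 = -/BCE/- → run B
t=15: L0/L1/L2 = -/BCE/- → run B
t=16: L0/L1/L2 = -/CE/B → run C
t=17: L0/L1/L2 = -/CE/B → run C
t=18: L0/L1/L2 = -/CE/B → run C
t=19: L0/L1/L2 = -/E/B → run E
t=20: L0/L1/L2 = -/E/B → run E
t=21: L0/L1/L2 = -/-/B → run B
t=22: L0/L1/L2 = -/-/B → run B
t=23: (idle)

context switches = 10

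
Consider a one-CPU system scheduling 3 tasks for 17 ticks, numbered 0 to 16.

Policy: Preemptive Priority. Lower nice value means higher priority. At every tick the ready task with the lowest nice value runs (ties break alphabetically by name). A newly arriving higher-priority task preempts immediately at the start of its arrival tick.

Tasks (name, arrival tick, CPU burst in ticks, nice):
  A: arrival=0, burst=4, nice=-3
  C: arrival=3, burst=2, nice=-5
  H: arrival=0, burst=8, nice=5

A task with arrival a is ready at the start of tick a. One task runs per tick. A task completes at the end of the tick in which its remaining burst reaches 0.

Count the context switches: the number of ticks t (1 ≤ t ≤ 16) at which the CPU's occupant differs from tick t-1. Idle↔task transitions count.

t=0: ready={A,H} → run A
t=1: ready={A,H} → run A
t=2: ready={A,H} → run A
t=3: ready={A,C,H} → run C
t=4: ready={A,C,H} → run C
t=5: ready={A,H} → run A
t=6: ready={H} → run H
t=7: ready={H} → run H
t=8: ready={H} → run H
t=9: ready={H} → run H
t=10: ready={H} → run H
t=11: ready={H} → run H
t=12: ready={H} → run H
t=13: ready={H} → run H
t=14: (idle)
t=15: (idle)
t=16: (idle)

context switches = 4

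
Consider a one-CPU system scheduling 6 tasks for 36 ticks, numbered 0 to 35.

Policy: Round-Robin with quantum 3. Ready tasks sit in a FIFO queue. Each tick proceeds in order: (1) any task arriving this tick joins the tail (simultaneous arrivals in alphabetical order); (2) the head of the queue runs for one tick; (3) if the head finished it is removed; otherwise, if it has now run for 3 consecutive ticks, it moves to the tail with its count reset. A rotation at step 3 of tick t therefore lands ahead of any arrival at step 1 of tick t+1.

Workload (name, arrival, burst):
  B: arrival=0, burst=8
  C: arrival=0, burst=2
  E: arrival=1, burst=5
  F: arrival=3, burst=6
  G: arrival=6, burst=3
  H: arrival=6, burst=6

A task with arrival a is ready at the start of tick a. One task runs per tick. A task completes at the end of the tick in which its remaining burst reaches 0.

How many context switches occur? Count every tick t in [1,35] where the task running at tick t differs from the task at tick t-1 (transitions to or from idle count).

t=0: queue=[B,C] q_used=0 → run B
t=1: queue=[B,C,E] q_used=1 → run B
t=2: queue=[B,C,E] q_used=2 → run B
t=3: queue=[C,E,B,F] q_used=0 → run C
t=4: queue=[C,E,B,F] q_used=1 → run C
t=5: queue=[E,B,F] q_used=0 → run E
t=6: queue=[E,B,F,G,H] q_used=1 → run E
t=7: queue=[E,B,F,G,H] q_used=2 → run E
t=8: queue=[B,F,G,H,E] q_used=0 → run B
t=9: queue=[B,F,G,H,E] q_used=1 → run B
t=10: queue=[B,F,G,H,E] q_used=2 → run B
t=11: queue=[F,G,H,E,B] q_used=0 → run F
t=12: queue=[F,G,H,E,B] q_used=1 → run F
t=13: queue=[F,G,H,E,B] q_used=2 → run F
t=14: queue=[G,H,E,B,F] q_used=0 → run G
t=15: queue=[G,H,E,B,F] q_used=1 → run G
t=16: queue=[G,H,E,B,F] q_used=2 → run G
t=17: queue=[H,E,B,F] q_used=0 → run H
t=18: queue=[H,E,B,F] q_used=1 → run H
t=19: queue=[H,E,B,F] q_used=2 → run H
t=20: queue=[E,B,F,H] q_used=0 → run E
t=21: queue=[E,B,F,H] q_used=1 → run E
t=22: queue=[B,F,H] q_used=0 → run B
t=23: queue=[B,F,H] q_used=1 → run B
t=24: queue=[F,H] q_used=0 → run F
t=25: queue=[F,H] q_used=1 → run F
t=26: queue=[F,H] q_used=2 → run F
t=27: queue=[H] q_used=0 → run H
t=28: queue=[H] q_used=1 → run H
t=29: queue=[H] q_used=2 → run H
t=30: (idle)
t=31: (idle)
t=32: (idle)
t=33: (idle)
t=34: (idle)
t=35: (idle)

context switches = 11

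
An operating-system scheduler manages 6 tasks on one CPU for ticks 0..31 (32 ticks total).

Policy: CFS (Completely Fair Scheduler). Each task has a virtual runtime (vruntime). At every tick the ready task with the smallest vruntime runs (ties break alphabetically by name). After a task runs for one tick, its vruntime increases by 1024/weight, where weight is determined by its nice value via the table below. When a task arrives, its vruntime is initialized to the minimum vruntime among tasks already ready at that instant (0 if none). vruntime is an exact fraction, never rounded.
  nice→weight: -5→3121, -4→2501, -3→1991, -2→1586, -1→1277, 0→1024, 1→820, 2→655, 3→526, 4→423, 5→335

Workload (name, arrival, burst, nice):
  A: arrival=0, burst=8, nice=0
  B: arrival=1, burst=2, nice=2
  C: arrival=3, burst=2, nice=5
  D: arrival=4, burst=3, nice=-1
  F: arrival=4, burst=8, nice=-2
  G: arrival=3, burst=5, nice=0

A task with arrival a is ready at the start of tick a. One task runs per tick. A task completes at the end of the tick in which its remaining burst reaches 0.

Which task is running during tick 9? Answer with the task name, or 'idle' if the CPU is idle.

t=0: vr[A=0] → run A
t=1: vr[A=1 B=1] → run A
t=2: vr[A=2 B=1] → run B
t=3: vr[A=2 B=1679/655 C=2 G=2] → run A
t=4: vr[A=3 B=1679/655 C=2 D=2 F=2 G=2] → run C
t=5: vr[A=3 B=1679/655 C=1694/335 D=2 F=2 G=2] → run D
t=6: vr[A=3 B=1679/655 C=1694/335 D=3578/1277 F=2 G=2] → run F
t=7: vr[A=3 B=1679/655 C=1694/335 D=3578/1277 F=2098/793 G=2] → run G
t=8: vr[A=3 B=1679/655 C=1694/335 D=3578/1277 F=2098/793 G=3] → run B
t=9: vr[A=3 C=1694/335 D=3578/1277 F=2098/793 G=3] → run F
t=10: vr[A=3 C=1694/335 D=3578/1277 F=2610/793 G=3] → run D
t=11: vr[A=3 C=1694/335 D=4602/1277 F=2610/793 G=3] → run A
t=12: vr[A=4 C=1694/335 D=4602/1277 F=2610/793 G=3] → run G
t=13: vr[A=4 C=1694/335 D=4602/1277 F=2610/793 G=4] → run F
t=14: vr[A=4 C=1694/335 D=4602/1277 F=3122/793 G=4] → run D
t=15: vr[A=4 C=1694/335 F=3122/793 G=4] → run F
t=16: vr[A=4 C=1694/335 F=3634/793 G=4] → run A
t=17: vr[A=5 C=1694/335 F=3634/793 G=4] → run G
t=18: vr[A=5 C=1694/335 F=3634/793 G=5] → run F
t=19: vr[A=5 C=1694/335 F=4146/793 G=5] → run A
t=20: vr[A=6 C=1694/335 F=4146/793 G=5] → run G
t=21: vr[A=6 C=1694/335 F=4146/793 G=6] → run C
t=22: vr[A=6 F=4146/793 G=6] → run F
t=23: vr[A=6 F=4658/793 G=6] → run F
t=24: vr[A=6 F=5170/793 G=6] → run A
t=25: vr[A=7 F=5170/793 G=6] → run G
t=26: vr[A=7 F=5170/793] → run F
t=27: vr[A=7] → run A
t=28: (idle)
t=29: (idle)
t=30: (idle)
t=31: (idle)

running at tick 9 = F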